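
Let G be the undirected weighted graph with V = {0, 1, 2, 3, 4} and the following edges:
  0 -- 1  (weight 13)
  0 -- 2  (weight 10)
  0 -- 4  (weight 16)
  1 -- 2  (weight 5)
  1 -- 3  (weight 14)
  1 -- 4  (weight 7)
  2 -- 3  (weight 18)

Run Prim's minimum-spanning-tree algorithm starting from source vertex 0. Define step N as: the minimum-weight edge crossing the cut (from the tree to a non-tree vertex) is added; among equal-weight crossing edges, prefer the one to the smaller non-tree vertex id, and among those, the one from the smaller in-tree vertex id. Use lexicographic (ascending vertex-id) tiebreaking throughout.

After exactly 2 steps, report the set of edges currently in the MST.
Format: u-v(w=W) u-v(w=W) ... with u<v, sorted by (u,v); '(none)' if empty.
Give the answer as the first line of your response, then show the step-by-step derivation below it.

0-2(w=10) 1-2(w=5)

step 1: add edge 0-2 (w=10); MST = {0-2(w=10)}
step 2: add edge 1-2 (w=5); MST = {0-2(w=10) 1-2(w=5)}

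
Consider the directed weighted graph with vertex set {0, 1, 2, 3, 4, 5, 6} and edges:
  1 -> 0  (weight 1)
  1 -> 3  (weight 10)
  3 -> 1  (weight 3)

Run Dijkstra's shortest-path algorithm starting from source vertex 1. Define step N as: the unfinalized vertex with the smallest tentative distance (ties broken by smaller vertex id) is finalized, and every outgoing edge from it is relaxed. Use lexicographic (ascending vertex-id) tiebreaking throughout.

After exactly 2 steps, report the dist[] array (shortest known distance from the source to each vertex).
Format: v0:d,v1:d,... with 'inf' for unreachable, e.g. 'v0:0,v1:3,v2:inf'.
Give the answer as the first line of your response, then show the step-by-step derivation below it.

v0:1,v1:0,v2:inf,v3:10,v4:inf,v5:inf,v6:inf

step 1: dist = v0:1,v1:0,v2:inf,v3:10,v4:inf,v5:inf,v6:inf
step 2: dist = v0:1,v1:0,v2:inf,v3:10,v4:inf,v5:inf,v6:inf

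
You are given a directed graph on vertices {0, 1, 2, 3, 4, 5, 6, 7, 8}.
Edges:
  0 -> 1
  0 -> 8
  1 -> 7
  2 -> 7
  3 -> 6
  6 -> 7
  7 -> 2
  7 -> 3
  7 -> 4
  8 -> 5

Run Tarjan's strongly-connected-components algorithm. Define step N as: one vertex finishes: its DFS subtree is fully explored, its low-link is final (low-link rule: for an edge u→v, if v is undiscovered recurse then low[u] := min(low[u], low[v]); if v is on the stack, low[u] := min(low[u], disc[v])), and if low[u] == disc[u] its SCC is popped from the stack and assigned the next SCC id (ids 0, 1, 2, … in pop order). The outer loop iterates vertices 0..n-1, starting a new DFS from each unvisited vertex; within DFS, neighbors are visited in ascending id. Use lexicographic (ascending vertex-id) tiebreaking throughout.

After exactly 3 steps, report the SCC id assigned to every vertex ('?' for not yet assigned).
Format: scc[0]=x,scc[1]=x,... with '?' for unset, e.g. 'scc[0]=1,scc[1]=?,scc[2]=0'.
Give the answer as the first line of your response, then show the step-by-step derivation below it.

scc[0]=?,scc[1]=?,scc[2]=?,scc[3]=?,scc[4]=?,scc[5]=?,scc[6]=?,scc[7]=?,scc[8]=?

step 1: low=(low[0]=0,low[1]=1,low[2]=2,low[3]=?,low[4]=?,low[5]=?,low[6]=?,low[7]=2,low[8]=?); scc=(scc[0]=?,scc[1]=?,scc[2]=?,scc[3]=?,scc[4]=?,scc[5]=?,scc[6]=?,scc[7]=?,scc[8]=?)
step 2: low=(low[0]=0,low[1]=1,low[2]=2,low[3]=4,low[4]=?,low[5]=?,low[6]=2,low[7]=2,low[8]=?); scc=(scc[0]=?,scc[1]=?,scc[2]=?,scc[3]=?,scc[4]=?,scc[5]=?,scc[6]=?,scc[7]=?,scc[8]=?)
step 3: low=(low[0]=0,low[1]=1,low[2]=2,low[3]=2,low[4]=?,low[5]=?,low[6]=2,low[7]=2,low[8]=?); scc=(scc[0]=?,scc[1]=?,scc[2]=?,scc[3]=?,scc[4]=?,scc[5]=?,scc[6]=?,scc[7]=?,scc[8]=?)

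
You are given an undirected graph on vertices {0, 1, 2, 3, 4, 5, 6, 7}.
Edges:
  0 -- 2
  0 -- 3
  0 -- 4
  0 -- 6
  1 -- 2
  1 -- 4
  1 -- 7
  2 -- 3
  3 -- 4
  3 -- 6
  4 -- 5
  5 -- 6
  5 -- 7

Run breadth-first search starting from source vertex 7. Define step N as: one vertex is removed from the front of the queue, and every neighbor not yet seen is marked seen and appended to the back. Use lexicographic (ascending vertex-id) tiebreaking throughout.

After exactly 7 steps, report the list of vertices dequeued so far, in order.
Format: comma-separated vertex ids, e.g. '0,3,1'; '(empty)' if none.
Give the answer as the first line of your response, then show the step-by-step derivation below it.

7,1,5,2,4,6,0

step 1: dequeue 7; queue=[1,5]; order=7
step 2: dequeue 1; queue=[5,2,4]; order=7,1
step 3: dequeue 5; queue=[2,4,6]; order=7,1,5
step 4: dequeue 2; queue=[4,6,0,3]; order=7,1,5,2
step 5: dequeue 4; queue=[6,0,3]; order=7,1,5,2,4
step 6: dequeue 6; queue=[0,3]; order=7,1,5,2,4,6
step 7: dequeue 0; queue=[3]; order=7,1,5,2,4,6,0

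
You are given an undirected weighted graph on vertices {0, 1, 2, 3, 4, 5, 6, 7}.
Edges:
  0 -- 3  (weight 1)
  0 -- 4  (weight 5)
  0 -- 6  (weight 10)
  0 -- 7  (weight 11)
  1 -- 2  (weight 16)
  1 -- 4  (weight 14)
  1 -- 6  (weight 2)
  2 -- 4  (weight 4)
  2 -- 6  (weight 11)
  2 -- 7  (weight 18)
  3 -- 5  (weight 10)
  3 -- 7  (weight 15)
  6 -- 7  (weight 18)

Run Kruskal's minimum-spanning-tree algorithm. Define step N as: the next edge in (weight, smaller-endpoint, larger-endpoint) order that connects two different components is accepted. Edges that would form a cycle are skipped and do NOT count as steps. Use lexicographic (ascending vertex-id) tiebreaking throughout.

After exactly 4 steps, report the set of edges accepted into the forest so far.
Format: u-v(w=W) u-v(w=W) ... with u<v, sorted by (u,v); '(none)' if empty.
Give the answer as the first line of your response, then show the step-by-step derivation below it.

0-3(w=1) 0-4(w=5) 1-6(w=2) 2-4(w=4)

step 1: add edge 0-3 (w=1); MST = {0-3(w=1)}
step 2: add edge 1-6 (w=2); MST = {0-3(w=1) 1-6(w=2)}
step 3: add edge 2-4 (w=4); MST = {0-3(w=1) 1-6(w=2) 2-4(w=4)}
step 4: add edge 0-4 (w=5); MST = {0-3(w=1) 0-4(w=5) 1-6(w=2) 2-4(w=4)}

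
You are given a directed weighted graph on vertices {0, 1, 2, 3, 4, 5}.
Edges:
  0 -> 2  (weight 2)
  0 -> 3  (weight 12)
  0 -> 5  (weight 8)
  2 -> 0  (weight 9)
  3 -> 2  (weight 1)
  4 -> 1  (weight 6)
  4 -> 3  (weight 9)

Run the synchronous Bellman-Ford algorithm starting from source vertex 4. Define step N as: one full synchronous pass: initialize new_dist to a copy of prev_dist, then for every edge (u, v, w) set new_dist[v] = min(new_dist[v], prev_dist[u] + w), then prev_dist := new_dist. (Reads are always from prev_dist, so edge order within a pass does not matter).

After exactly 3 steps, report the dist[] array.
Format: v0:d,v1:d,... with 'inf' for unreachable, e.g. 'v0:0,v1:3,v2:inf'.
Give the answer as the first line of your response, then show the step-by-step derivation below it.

v0:19,v1:6,v2:10,v3:9,v4:0,v5:inf

step 1: dist = v0:inf,v1:6,v2:inf,v3:9,v4:0,v5:inf
step 2: dist = v0:inf,v1:6,v2:10,v3:9,v4:0,v5:inf
step 3: dist = v0:19,v1:6,v2:10,v3:9,v4:0,v5:inf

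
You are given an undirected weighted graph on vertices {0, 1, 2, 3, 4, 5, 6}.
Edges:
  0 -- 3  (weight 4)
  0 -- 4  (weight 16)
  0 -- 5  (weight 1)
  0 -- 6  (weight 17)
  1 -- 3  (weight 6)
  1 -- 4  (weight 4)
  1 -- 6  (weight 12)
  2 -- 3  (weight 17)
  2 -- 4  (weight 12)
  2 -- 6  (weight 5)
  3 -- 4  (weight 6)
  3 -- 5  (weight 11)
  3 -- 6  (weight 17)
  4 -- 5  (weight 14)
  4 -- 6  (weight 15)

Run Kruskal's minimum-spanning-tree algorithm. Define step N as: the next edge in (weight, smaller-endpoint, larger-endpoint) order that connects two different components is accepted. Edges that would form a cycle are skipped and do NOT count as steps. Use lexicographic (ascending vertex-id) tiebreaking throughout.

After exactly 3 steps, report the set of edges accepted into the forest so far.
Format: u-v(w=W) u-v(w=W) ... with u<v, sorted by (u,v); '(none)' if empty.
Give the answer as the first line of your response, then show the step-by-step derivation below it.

0-3(w=4) 0-5(w=1) 1-4(w=4)

step 1: add edge 0-5 (w=1); MST = {0-5(w=1)}
step 2: add edge 0-3 (w=4); MST = {0-3(w=4) 0-5(w=1)}
step 3: add edge 1-4 (w=4); MST = {0-3(w=4) 0-5(w=1) 1-4(w=4)}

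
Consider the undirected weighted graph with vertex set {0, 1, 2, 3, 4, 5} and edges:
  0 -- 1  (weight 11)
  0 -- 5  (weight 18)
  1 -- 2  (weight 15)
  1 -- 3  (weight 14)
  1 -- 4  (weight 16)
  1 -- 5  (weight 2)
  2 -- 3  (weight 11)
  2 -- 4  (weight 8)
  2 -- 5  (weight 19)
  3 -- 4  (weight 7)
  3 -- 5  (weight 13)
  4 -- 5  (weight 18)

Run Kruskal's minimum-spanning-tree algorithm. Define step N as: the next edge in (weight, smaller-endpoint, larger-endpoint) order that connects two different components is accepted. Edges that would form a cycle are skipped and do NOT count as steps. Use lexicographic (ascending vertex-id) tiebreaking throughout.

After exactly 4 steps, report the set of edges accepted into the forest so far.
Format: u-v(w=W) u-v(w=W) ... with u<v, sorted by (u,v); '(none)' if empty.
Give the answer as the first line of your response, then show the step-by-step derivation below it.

0-1(w=11) 1-5(w=2) 2-4(w=8) 3-4(w=7)

step 1: add edge 1-5 (w=2); MST = {1-5(w=2)}
step 2: add edge 3-4 (w=7); MST = {1-5(w=2) 3-4(w=7)}
step 3: add edge 2-4 (w=8); MST = {1-5(w=2) 2-4(w=8) 3-4(w=7)}
step 4: add edge 0-1 (w=11); MST = {0-1(w=11) 1-5(w=2) 2-4(w=8) 3-4(w=7)}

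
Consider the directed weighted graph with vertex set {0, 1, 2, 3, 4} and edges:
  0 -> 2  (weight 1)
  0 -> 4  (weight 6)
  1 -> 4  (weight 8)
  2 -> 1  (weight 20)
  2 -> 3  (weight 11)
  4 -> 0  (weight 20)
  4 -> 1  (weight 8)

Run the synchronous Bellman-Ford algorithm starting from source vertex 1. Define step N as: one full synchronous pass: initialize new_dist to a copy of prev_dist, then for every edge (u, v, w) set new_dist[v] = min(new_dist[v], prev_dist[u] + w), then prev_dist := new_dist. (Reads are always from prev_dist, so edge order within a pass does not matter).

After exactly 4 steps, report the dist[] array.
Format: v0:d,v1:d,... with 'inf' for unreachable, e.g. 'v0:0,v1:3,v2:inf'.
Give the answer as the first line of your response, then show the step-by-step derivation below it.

v0:28,v1:0,v2:29,v3:40,v4:8

step 1: dist = v0:inf,v1:0,v2:inf,v3:inf,v4:8
step 2: dist = v0:28,v1:0,v2:inf,v3:inf,v4:8
step 3: dist = v0:28,v1:0,v2:29,v3:inf,v4:8
step 4: dist = v0:28,v1:0,v2:29,v3:40,v4:8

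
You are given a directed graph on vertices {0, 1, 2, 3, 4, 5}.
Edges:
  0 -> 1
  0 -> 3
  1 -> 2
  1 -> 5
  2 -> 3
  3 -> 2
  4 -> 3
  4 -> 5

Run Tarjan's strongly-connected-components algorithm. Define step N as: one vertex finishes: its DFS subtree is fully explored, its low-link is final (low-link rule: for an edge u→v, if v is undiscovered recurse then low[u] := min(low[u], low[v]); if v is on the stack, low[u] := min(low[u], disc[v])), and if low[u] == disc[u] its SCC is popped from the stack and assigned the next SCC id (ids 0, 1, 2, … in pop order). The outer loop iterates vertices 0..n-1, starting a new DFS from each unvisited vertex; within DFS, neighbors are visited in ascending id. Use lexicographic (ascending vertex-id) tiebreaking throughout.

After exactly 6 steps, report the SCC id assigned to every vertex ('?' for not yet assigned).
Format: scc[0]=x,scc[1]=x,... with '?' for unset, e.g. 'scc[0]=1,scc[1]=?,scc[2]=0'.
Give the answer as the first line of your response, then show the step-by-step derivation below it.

scc[0]=3,scc[1]=2,scc[2]=0,scc[3]=0,scc[4]=4,scc[5]=1

step 1: low=(low[0]=0,low[1]=1,low[2]=2,low[3]=2,low[4]=?,low[5]=?); scc=(scc[0]=?,scc[1]=?,scc[2]=?,scc[3]=?,scc[4]=?,scc[5]=?)
step 2: low=(low[0]=0,low[1]=1,low[2]=2,low[3]=2,low[4]=?,low[5]=?); scc=(scc[0]=?,scc[1]=?,scc[2]=0,scc[3]=0,scc[4]=?,scc[5]=?)
step 3: low=(low[0]=0,low[1]=1,low[2]=2,low[3]=2,low[4]=?,low[5]=4); scc=(scc[0]=?,scc[1]=?,scc[2]=0,scc[3]=0,scc[4]=?,scc[5]=1)
step 4: low=(low[0]=0,low[1]=1,low[2]=2,low[3]=2,low[4]=?,low[5]=4); scc=(scc[0]=?,scc[1]=2,scc[2]=0,scc[3]=0,scc[4]=?,scc[5]=1)
step 5: low=(low[0]=0,low[1]=1,low[2]=2,low[3]=2,low[4]=?,low[5]=4); scc=(scc[0]=3,scc[1]=2,scc[2]=0,scc[3]=0,scc[4]=?,scc[5]=1)
step 6: low=(low[0]=0,low[1]=1,low[2]=2,low[3]=2,low[4]=5,low[5]=4); scc=(scc[0]=3,scc[1]=2,scc[2]=0,scc[3]=0,scc[4]=4,scc[5]=1)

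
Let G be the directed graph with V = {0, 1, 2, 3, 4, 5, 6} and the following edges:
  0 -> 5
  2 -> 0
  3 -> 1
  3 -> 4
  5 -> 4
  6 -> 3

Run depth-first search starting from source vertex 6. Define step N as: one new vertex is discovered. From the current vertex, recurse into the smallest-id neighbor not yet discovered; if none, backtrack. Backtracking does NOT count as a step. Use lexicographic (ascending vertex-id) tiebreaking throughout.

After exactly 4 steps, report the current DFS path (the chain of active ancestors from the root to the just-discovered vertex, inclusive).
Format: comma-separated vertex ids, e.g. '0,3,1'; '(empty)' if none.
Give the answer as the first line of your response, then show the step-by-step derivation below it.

6,3,4

step 1: discover 6; path=6; order=6
step 2: discover 3; path=6>3; order=6,3
step 3: discover 1; path=6>3>1; order=6,3,1
step 4: discover 4; path=6>3>4; order=6,3,1,4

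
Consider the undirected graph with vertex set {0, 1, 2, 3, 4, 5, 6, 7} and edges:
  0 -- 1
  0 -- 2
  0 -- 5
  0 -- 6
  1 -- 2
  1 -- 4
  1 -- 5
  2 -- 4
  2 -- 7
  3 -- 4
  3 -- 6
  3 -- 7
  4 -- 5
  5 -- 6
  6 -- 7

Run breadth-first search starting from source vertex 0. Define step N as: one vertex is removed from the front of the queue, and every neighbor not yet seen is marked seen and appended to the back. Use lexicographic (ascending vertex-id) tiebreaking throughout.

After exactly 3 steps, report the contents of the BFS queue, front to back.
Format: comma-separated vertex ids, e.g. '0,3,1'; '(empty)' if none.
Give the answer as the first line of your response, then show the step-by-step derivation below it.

5,6,4,7

step 1: dequeue 0; queue=[1,2,5,6]; order=0
step 2: dequeue 1; queue=[2,5,6,4]; order=0,1
step 3: dequeue 2; queue=[5,6,4,7]; order=0,1,2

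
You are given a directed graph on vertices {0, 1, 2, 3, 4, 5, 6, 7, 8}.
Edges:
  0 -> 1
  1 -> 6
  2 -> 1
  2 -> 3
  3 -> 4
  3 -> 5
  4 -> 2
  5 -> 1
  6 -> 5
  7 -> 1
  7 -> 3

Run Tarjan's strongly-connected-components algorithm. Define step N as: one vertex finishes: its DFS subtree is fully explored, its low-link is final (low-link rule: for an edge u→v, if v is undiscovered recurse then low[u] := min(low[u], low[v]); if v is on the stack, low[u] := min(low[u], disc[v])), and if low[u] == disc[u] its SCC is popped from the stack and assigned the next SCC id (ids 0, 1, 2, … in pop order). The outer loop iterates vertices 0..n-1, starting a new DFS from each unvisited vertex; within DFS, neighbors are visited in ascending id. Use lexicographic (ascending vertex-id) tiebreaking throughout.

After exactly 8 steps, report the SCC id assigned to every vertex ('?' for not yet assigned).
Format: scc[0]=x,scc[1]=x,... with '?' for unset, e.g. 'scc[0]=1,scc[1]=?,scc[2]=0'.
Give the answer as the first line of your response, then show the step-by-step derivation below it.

scc[0]=1,scc[1]=0,scc[2]=2,scc[3]=2,scc[4]=2,scc[5]=0,scc[6]=0,scc[7]=3,scc[8]=?

step 1: low=(low[0]=0,low[1]=1,low[2]=?,low[3]=?,low[4]=?,low[5]=1,low[6]=2,low[7]=?,low[8]=?); scc=(scc[0]=?,scc[1]=?,scc[2]=?,scc[3]=?,scc[4]=?,scc[5]=?,scc[6]=?,scc[7]=?,scc[8]=?)
step 2: low=(low[0]=0,low[1]=1,low[2]=?,low[3]=?,low[4]=?,low[5]=1,low[6]=1,low[7]=?,low[8]=?); scc=(scc[0]=?,scc[1]=?,scc[2]=?,scc[3]=?,scc[4]=?,scc[5]=?,scc[6]=?,scc[7]=?,scc[8]=?)
step 3: low=(low[0]=0,low[1]=1,low[2]=?,low[3]=?,low[4]=?,low[5]=1,low[6]=1,low[7]=?,low[8]=?); scc=(scc[0]=?,scc[1]=0,scc[2]=?,scc[3]=?,scc[4]=?,scc[5]=0,scc[6]=0,scc[7]=?,scc[8]=?)
step 4: low=(low[0]=0,low[1]=1,low[2]=?,low[3]=?,low[4]=?,low[5]=1,low[6]=1,low[7]=?,low[8]=?); scc=(scc[0]=1,scc[1]=0,scc[2]=?,scc[3]=?,scc[4]=?,scc[5]=0,scc[6]=0,scc[7]=?,scc[8]=?)
step 5: low=(low[0]=0,low[1]=1,low[2]=4,low[3]=5,low[4]=4,low[5]=1,low[6]=1,low[7]=?,low[8]=?); scc=(scc[0]=1,scc[1]=0,scc[2]=?,scc[3]=?,scc[4]=?,scc[5]=0,scc[6]=0,scc[7]=?,scc[8]=?)
step 6: low=(low[0]=0,low[1]=1,low[2]=4,low[3]=4,low[4]=4,low[5]=1,low[6]=1,low[7]=?,low[8]=?); scc=(scc[0]=1,scc[1]=0,scc[2]=?,scc[3]=?,scc[4]=?,scc[5]=0,scc[6]=0,scc[7]=?,scc[8]=?)
step 7: low=(low[0]=0,low[1]=1,low[2]=4,low[3]=4,low[4]=4,low[5]=1,low[6]=1,low[7]=?,low[8]=?); scc=(scc[0]=1,scc[1]=0,scc[2]=2,scc[3]=2,scc[4]=2,scc[5]=0,scc[6]=0,scc[7]=?,scc[8]=?)
step 8: low=(low[0]=0,low[1]=1,low[2]=4,low[3]=4,low[4]=4,low[5]=1,low[6]=1,low[7]=7,low[8]=?); scc=(scc[0]=1,scc[1]=0,scc[2]=2,scc[3]=2,scc[4]=2,scc[5]=0,scc[6]=0,scc[7]=3,scc[8]=?)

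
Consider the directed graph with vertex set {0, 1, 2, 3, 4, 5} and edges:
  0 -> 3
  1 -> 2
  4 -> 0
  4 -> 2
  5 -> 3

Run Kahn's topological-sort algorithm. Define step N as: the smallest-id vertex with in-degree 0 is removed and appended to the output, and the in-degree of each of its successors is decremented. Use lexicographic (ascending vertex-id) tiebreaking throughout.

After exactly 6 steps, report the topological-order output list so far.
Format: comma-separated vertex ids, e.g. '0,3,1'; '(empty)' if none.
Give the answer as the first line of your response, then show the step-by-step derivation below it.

1,4,0,2,5,3

step 1: output 1; order=[1]; indeg=(1,0,1,2,0,0)
step 2: output 4; order=[1,4]; indeg=(0,0,0,2,0,0)
step 3: output 0; order=[1,4,0]; indeg=(0,0,0,1,0,0)
step 4: output 2; order=[1,4,0,2]; indeg=(0,0,0,1,0,0)
step 5: output 5; order=[1,4,0,2,5]; indeg=(0,0,0,0,0,0)
step 6: output 3; order=[1,4,0,2,5,3]; indeg=(0,0,0,0,0,0)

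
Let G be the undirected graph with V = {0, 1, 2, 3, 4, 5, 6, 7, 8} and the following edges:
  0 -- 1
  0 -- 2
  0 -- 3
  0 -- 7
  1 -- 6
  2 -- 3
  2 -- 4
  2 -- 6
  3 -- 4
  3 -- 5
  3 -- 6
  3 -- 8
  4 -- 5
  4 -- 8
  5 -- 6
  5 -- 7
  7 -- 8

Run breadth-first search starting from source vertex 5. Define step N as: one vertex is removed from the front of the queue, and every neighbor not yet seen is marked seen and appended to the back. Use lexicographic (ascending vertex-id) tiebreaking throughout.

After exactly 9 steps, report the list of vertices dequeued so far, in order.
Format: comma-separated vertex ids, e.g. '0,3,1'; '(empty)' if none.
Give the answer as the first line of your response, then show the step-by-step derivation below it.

5,3,4,6,7,0,2,8,1

step 1: dequeue 5; queue=[3,4,6,7]; order=5
step 2: dequeue 3; queue=[4,6,7,0,2,8]; order=5,3
step 3: dequeue 4; queue=[6,7,0,2,8]; order=5,3,4
step 4: dequeue 6; queue=[7,0,2,8,1]; order=5,3,4,6
step 5: dequeue 7; queue=[0,2,8,1]; order=5,3,4,6,7
step 6: dequeue 0; queue=[2,8,1]; order=5,3,4,6,7,0
step 7: dequeue 2; queue=[8,1]; order=5,3,4,6,7,0,2
step 8: dequeue 8; queue=[1]; order=5,3,4,6,7,0,2,8
step 9: dequeue 1; queue=[(empty)]; order=5,3,4,6,7,0,2,8,1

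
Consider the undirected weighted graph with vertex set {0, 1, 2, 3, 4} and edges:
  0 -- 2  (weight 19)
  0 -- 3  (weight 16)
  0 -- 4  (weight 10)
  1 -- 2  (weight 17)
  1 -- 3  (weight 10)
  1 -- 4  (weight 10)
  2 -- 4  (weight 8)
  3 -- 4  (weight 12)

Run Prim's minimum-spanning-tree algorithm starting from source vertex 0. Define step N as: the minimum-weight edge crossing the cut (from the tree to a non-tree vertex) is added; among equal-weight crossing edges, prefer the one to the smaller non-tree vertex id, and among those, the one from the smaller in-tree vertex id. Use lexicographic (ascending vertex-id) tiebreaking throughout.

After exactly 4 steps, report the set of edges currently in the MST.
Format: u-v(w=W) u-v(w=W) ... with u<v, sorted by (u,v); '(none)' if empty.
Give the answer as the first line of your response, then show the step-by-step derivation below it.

0-4(w=10) 1-3(w=10) 1-4(w=10) 2-4(w=8)

step 1: add edge 0-4 (w=10); MST = {0-4(w=10)}
step 2: add edge 2-4 (w=8); MST = {0-4(w=10) 2-4(w=8)}
step 3: add edge 1-4 (w=10); MST = {0-4(w=10) 1-4(w=10) 2-4(w=8)}
step 4: add edge 1-3 (w=10); MST = {0-4(w=10) 1-3(w=10) 1-4(w=10) 2-4(w=8)}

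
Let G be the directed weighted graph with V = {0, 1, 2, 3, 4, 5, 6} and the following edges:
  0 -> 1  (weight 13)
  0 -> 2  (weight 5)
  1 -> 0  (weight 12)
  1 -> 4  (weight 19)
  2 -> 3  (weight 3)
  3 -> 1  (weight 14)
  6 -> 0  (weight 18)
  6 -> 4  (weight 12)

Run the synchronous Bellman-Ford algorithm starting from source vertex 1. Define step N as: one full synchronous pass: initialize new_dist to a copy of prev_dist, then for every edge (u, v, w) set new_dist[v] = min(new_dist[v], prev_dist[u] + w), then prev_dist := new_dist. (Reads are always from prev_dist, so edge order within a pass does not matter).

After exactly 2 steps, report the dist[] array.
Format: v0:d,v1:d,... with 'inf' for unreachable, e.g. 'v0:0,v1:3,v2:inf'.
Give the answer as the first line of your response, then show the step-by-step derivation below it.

v0:12,v1:0,v2:17,v3:inf,v4:19,v5:inf,v6:inf

step 1: dist = v0:12,v1:0,v2:inf,v3:inf,v4:19,v5:inf,v6:inf
step 2: dist = v0:12,v1:0,v2:17,v3:inf,v4:19,v5:inf,v6:inf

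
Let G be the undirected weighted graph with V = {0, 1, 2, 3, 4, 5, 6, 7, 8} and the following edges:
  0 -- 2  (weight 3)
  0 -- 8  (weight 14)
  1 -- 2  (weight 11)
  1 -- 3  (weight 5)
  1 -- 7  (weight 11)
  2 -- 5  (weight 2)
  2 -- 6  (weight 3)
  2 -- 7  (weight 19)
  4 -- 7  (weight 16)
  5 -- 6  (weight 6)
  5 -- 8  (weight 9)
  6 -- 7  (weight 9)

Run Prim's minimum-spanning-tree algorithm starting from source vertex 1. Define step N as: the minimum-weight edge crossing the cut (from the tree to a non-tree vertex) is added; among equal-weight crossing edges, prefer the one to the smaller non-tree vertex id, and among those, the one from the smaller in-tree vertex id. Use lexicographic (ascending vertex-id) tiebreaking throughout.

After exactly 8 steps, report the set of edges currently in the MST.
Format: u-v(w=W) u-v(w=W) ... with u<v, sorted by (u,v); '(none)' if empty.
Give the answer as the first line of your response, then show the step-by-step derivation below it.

0-2(w=3) 1-2(w=11) 1-3(w=5) 2-5(w=2) 2-6(w=3) 4-7(w=16) 5-8(w=9) 6-7(w=9)

step 1: add edge 1-3 (w=5); MST = {1-3(w=5)}
step 2: add edge 1-2 (w=11); MST = {1-2(w=11) 1-3(w=5)}
step 3: add edge 2-5 (w=2); MST = {1-2(w=11) 1-3(w=5) 2-5(w=2)}
step 4: add edge 0-2 (w=3); MST = {0-2(w=3) 1-2(w=11) 1-3(w=5) 2-5(w=2)}
step 5: add edge 2-6 (w=3); MST = {0-2(w=3) 1-2(w=11) 1-3(w=5) 2-5(w=2) 2-6(w=3)}
step 6: add edge 6-7 (w=9); MST = {0-2(w=3) 1-2(w=11) 1-3(w=5) 2-5(w=2) 2-6(w=3) 6-7(w=9)}
step 7: add edge 5-8 (w=9); MST = {0-2(w=3) 1-2(w=11) 1-3(w=5) 2-5(w=2) 2-6(w=3) 5-8(w=9) 6-7(w=9)}
step 8: add edge 4-7 (w=16); MST = {0-2(w=3) 1-2(w=11) 1-3(w=5) 2-5(w=2) 2-6(w=3) 4-7(w=16) 5-8(w=9) 6-7(w=9)}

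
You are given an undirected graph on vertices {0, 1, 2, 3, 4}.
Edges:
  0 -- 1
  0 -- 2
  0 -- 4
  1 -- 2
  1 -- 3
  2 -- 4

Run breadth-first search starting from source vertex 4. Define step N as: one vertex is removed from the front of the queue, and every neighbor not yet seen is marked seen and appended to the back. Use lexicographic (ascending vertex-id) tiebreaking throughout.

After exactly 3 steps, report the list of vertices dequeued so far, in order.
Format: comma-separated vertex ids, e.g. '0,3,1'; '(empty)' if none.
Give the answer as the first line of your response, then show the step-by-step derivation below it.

4,0,2

step 1: dequeue 4; queue=[0,2]; order=4
step 2: dequeue 0; queue=[2,1]; order=4,0
step 3: dequeue 2; queue=[1]; order=4,0,2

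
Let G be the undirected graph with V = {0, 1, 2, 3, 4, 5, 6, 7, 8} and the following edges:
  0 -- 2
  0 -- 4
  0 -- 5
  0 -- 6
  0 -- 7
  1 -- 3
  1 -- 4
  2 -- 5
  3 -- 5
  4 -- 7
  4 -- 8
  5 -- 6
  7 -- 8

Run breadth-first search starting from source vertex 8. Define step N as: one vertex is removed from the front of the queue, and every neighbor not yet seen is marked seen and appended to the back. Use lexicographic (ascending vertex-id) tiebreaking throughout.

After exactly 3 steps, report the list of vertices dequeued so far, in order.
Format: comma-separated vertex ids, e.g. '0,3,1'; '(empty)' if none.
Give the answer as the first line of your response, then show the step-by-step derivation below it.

8,4,7

step 1: dequeue 8; queue=[4,7]; order=8
step 2: dequeue 4; queue=[7,0,1]; order=8,4
step 3: dequeue 7; queue=[0,1]; order=8,4,7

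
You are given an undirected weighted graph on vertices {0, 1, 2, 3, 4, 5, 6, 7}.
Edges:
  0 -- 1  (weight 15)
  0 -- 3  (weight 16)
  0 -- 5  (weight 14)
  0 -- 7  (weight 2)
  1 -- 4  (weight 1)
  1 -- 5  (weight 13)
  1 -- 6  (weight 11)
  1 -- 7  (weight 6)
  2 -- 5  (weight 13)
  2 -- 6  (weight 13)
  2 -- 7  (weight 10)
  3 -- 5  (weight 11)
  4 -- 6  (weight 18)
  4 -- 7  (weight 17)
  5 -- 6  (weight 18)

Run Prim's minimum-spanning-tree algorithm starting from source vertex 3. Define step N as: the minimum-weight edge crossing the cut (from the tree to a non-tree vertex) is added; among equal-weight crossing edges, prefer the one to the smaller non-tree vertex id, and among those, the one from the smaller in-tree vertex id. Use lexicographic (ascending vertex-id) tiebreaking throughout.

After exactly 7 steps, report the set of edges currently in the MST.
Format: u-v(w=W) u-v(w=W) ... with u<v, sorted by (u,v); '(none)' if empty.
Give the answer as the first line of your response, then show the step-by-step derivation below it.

0-7(w=2) 1-4(w=1) 1-5(w=13) 1-6(w=11) 1-7(w=6) 2-7(w=10) 3-5(w=11)

step 1: add edge 3-5 (w=11); MST = {3-5(w=11)}
step 2: add edge 1-5 (w=13); MST = {1-5(w=13) 3-5(w=11)}
step 3: add edge 1-4 (w=1); MST = {1-4(w=1) 1-5(w=13) 3-5(w=11)}
step 4: add edge 1-7 (w=6); MST = {1-4(w=1) 1-5(w=13) 1-7(w=6) 3-5(w=11)}
step 5: add edge 0-7 (w=2); MST = {0-7(w=2) 1-4(w=1) 1-5(w=13) 1-7(w=6) 3-5(w=11)}
step 6: add edge 2-7 (w=10); MST = {0-7(w=2) 1-4(w=1) 1-5(w=13) 1-7(w=6) 2-7(w=10) 3-5(w=11)}
step 7: add edge 1-6 (w=11); MST = {0-7(w=2) 1-4(w=1) 1-5(w=13) 1-6(w=11) 1-7(w=6) 2-7(w=10) 3-5(w=11)}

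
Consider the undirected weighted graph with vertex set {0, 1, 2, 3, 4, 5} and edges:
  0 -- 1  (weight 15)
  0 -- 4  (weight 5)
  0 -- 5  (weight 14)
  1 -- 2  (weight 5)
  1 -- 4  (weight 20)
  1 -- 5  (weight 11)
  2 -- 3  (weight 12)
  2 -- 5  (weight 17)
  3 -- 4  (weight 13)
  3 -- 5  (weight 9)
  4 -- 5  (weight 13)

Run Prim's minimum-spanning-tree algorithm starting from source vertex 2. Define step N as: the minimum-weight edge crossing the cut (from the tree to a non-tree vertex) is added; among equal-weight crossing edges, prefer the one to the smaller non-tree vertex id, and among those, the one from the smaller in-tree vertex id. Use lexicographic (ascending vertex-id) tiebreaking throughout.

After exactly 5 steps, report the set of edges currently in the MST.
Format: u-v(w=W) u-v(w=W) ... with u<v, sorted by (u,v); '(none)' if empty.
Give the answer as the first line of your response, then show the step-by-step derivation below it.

0-4(w=5) 1-2(w=5) 1-5(w=11) 3-4(w=13) 3-5(w=9)

step 1: add edge 1-2 (w=5); MST = {1-2(w=5)}
step 2: add edge 1-5 (w=11); MST = {1-2(w=5) 1-5(w=11)}
step 3: add edge 3-5 (w=9); MST = {1-2(w=5) 1-5(w=11) 3-5(w=9)}
step 4: add edge 3-4 (w=13); MST = {1-2(w=5) 1-5(w=11) 3-4(w=13) 3-5(w=9)}
step 5: add edge 0-4 (w=5); MST = {0-4(w=5) 1-2(w=5) 1-5(w=11) 3-4(w=13) 3-5(w=9)}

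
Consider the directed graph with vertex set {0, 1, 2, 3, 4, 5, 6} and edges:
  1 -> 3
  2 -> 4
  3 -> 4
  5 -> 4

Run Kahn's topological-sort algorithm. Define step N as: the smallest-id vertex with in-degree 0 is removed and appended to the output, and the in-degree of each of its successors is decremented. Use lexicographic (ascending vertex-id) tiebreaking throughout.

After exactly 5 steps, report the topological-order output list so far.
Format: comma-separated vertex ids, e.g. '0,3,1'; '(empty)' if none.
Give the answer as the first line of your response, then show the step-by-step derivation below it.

0,1,2,3,5

step 1: output 0; order=[0]; indeg=(0,0,0,1,3,0,0)
step 2: output 1; order=[0,1]; indeg=(0,0,0,0,3,0,0)
step 3: output 2; order=[0,1,2]; indeg=(0,0,0,0,2,0,0)
step 4: output 3; order=[0,1,2,3]; indeg=(0,0,0,0,1,0,0)
step 5: output 5; order=[0,1,2,3,5]; indeg=(0,0,0,0,0,0,0)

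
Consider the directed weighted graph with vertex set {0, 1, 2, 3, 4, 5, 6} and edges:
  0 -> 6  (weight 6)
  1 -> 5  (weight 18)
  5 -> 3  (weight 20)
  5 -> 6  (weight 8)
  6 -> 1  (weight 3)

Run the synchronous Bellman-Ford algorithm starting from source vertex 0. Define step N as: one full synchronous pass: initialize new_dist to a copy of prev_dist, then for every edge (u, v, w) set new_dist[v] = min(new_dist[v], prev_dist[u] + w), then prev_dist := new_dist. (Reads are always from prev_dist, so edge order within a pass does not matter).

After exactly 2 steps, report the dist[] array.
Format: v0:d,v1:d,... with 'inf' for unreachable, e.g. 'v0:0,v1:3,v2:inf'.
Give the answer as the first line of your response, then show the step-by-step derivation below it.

v0:0,v1:9,v2:inf,v3:inf,v4:inf,v5:inf,v6:6

step 1: dist = v0:0,v1:inf,v2:inf,v3:inf,v4:inf,v5:inf,v6:6
step 2: dist = v0:0,v1:9,v2:inf,v3:inf,v4:inf,v5:inf,v6:6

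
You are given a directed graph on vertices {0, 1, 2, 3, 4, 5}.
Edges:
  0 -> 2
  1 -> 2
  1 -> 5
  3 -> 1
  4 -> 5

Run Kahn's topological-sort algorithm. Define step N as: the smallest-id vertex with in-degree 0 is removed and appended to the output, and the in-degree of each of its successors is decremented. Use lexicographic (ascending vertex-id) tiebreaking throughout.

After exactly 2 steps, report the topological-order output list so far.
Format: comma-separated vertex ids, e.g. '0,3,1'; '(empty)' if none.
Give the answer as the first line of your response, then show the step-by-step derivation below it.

0,3

step 1: output 0; order=[0]; indeg=(0,1,1,0,0,2)
step 2: output 3; order=[0,3]; indeg=(0,0,1,0,0,2)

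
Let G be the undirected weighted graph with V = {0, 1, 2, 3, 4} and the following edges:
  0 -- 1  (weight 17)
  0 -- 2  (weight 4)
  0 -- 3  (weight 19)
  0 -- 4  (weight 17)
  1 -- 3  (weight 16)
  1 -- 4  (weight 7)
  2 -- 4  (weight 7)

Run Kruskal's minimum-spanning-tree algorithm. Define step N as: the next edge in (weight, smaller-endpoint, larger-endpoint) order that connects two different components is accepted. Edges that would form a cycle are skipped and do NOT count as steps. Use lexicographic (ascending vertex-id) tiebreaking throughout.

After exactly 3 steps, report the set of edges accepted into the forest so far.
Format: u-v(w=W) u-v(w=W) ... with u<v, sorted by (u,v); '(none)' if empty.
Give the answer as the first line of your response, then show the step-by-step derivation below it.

0-2(w=4) 1-4(w=7) 2-4(w=7)

step 1: add edge 0-2 (w=4); MST = {0-2(w=4)}
step 2: add edge 1-4 (w=7); MST = {0-2(w=4) 1-4(w=7)}
step 3: add edge 2-4 (w=7); MST = {0-2(w=4) 1-4(w=7) 2-4(w=7)}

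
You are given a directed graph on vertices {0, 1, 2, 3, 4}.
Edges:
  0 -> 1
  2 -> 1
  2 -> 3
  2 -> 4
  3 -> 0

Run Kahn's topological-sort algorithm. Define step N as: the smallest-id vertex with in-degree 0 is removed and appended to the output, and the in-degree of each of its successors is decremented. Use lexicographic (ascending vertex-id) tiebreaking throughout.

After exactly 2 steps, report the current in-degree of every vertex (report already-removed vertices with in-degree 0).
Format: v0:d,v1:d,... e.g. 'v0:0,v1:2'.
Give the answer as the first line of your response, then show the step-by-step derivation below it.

v0:0,v1:1,v2:0,v3:0,v4:0

step 1: output 2; order=[2]; indeg=(1,1,0,0,0)
step 2: output 3; order=[2,3]; indeg=(0,1,0,0,0)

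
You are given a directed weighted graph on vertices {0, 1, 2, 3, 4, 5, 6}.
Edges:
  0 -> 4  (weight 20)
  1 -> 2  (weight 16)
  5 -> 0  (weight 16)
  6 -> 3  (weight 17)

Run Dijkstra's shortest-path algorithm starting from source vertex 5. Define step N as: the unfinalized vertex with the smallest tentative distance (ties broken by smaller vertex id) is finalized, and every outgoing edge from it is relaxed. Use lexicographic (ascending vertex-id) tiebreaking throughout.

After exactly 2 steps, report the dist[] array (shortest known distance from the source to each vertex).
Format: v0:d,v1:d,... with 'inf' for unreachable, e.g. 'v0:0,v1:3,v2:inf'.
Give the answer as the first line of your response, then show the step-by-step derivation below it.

v0:16,v1:inf,v2:inf,v3:inf,v4:36,v5:0,v6:inf

step 1: dist = v0:16,v1:inf,v2:inf,v3:inf,v4:inf,v5:0,v6:inf
step 2: dist = v0:16,v1:inf,v2:inf,v3:inf,v4:36,v5:0,v6:inf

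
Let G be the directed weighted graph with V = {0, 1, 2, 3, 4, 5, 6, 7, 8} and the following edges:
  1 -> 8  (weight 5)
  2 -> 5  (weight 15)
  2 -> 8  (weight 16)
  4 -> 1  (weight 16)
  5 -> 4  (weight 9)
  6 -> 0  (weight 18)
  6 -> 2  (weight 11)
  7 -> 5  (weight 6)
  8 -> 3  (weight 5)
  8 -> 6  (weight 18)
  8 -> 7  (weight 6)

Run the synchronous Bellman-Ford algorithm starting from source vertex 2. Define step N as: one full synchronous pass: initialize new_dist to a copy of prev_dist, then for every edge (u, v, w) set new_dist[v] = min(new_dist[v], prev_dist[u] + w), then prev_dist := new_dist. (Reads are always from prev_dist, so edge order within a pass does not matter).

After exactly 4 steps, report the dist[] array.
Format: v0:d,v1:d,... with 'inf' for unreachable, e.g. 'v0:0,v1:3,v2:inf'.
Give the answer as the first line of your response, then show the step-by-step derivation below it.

v0:52,v1:40,v2:0,v3:21,v4:24,v5:15,v6:34,v7:22,v8:16

step 1: dist = v0:inf,v1:inf,v2:0,v3:inf,v4:inf,v5:15,v6:inf,v7:inf,v8:16
step 2: dist = v0:inf,v1:inf,v2:0,v3:21,v4:24,v5:15,v6:34,v7:22,v8:16
step 3: dist = v0:52,v1:40,v2:0,v3:21,v4:24,v5:15,v6:34,v7:22,v8:16
step 4: dist = v0:52,v1:40,v2:0,v3:21,v4:24,v5:15,v6:34,v7:22,v8:16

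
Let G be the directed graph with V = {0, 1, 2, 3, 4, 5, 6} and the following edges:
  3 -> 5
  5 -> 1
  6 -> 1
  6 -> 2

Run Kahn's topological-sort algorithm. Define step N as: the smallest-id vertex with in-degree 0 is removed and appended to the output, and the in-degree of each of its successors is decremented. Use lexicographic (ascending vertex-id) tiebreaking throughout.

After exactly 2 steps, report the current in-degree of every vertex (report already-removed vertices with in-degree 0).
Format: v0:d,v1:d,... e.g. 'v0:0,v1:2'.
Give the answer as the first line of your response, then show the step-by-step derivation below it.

v0:0,v1:2,v2:1,v3:0,v4:0,v5:0,v6:0

step 1: output 0; order=[0]; indeg=(0,2,1,0,0,1,0)
step 2: output 3; order=[0,3]; indeg=(0,2,1,0,0,0,0)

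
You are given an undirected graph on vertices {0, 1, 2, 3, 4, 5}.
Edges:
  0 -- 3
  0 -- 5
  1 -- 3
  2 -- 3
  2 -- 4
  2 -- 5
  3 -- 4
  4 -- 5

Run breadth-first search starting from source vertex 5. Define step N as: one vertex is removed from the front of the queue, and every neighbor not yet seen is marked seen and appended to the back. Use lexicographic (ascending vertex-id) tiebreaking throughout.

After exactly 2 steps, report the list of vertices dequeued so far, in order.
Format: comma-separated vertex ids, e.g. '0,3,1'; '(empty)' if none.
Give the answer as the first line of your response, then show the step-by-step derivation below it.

5,0

step 1: dequeue 5; queue=[0,2,4]; order=5
step 2: dequeue 0; queue=[2,4,3]; order=5,0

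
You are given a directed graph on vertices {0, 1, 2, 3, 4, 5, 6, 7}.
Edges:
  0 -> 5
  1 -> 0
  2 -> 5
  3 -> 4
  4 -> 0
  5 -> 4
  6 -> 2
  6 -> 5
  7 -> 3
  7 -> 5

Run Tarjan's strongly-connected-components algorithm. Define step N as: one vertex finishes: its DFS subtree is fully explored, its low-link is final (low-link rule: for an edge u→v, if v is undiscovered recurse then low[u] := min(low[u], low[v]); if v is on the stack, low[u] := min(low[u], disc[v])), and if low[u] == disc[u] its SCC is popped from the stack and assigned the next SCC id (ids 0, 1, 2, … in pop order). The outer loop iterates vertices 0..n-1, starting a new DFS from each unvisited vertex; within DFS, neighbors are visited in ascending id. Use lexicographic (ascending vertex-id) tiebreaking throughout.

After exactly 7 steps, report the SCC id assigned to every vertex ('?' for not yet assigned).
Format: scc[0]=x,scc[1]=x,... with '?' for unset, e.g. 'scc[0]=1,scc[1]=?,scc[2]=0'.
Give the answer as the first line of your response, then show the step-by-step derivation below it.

scc[0]=0,scc[1]=1,scc[2]=2,scc[3]=3,scc[4]=0,scc[5]=0,scc[6]=4,scc[7]=?

step 1: low=(low[0]=0,low[1]=?,low[2]=?,low[3]=?,low[4]=0,low[5]=1,low[6]=?,low[7]=?); scc=(scc[0]=?,scc[1]=?,scc[2]=?,scc[3]=?,scc[4]=?,scc[5]=?,scc[6]=?,scc[7]=?)
step 2: low=(low[0]=0,low[1]=?,low[2]=?,low[3]=?,low[4]=0,low[5]=0,low[6]=?,low[7]=?); scc=(scc[0]=?,scc[1]=?,scc[2]=?,scc[3]=?,scc[4]=?,scc[5]=?,scc[6]=?,scc[7]=?)
step 3: low=(low[0]=0,low[1]=?,low[2]=?,low[3]=?,low[4]=0,low[5]=0,low[6]=?,low[7]=?); scc=(scc[0]=0,scc[1]=?,scc[2]=?,scc[3]=?,scc[4]=0,scc[5]=0,scc[6]=?,scc[7]=?)
step 4: low=(low[0]=0,low[1]=3,low[2]=?,low[3]=?,low[4]=0,low[5]=0,low[6]=?,low[7]=?); scc=(scc[0]=0,scc[1]=1,scc[2]=?,scc[3]=?,scc[4]=0,scc[5]=0,scc[6]=?,scc[7]=?)
step 5: low=(low[0]=0,low[1]=3,low[2]=4,low[3]=?,low[4]=0,low[5]=0,low[6]=?,low[7]=?); scc=(scc[0]=0,scc[1]=1,scc[2]=2,scc[3]=?,scc[4]=0,scc[5]=0,scc[6]=?,scc[7]=?)
step 6: low=(low[0]=0,low[1]=3,low[2]=4,low[3]=5,low[4]=0,low[5]=0,low[6]=?,low[7]=?); scc=(scc[0]=0,scc[1]=1,scc[2]=2,scc[3]=3,scc[4]=0,scc[5]=0,scc[6]=?,scc[7]=?)
step 7: low=(low[0]=0,low[1]=3,low[2]=4,low[3]=5,low[4]=0,low[5]=0,low[6]=6,low[7]=?); scc=(scc[0]=0,scc[1]=1,scc[2]=2,scc[3]=3,scc[4]=0,scc[5]=0,scc[6]=4,scc[7]=?)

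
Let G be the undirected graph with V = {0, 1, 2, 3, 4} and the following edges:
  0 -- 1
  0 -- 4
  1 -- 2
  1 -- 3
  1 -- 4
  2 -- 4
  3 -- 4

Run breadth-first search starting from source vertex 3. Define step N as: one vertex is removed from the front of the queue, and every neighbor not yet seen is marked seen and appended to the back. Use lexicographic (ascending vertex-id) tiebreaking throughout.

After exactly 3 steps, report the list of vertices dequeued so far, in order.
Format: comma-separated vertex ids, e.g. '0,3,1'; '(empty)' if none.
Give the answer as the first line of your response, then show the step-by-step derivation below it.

3,1,4

step 1: dequeue 3; queue=[1,4]; order=3
step 2: dequeue 1; queue=[4,0,2]; order=3,1
step 3: dequeue 4; queue=[0,2]; order=3,1,4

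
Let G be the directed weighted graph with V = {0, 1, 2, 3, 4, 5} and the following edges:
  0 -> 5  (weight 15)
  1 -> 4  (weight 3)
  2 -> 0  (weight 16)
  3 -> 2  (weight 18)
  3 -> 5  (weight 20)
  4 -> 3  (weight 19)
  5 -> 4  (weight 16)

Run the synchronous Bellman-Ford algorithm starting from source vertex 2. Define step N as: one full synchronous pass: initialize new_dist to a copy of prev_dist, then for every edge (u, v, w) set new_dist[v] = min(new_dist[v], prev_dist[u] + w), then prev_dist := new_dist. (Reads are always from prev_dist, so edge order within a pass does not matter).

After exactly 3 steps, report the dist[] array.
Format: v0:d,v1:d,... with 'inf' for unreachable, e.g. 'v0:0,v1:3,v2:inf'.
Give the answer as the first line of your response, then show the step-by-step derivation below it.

v0:16,v1:inf,v2:0,v3:inf,v4:47,v5:31

step 1: dist = v0:16,v1:inf,v2:0,v3:inf,v4:inf,v5:inf
step 2: dist = v0:16,v1:inf,v2:0,v3:inf,v4:inf,v5:31
step 3: dist = v0:16,v1:inf,v2:0,v3:inf,v4:47,v5:31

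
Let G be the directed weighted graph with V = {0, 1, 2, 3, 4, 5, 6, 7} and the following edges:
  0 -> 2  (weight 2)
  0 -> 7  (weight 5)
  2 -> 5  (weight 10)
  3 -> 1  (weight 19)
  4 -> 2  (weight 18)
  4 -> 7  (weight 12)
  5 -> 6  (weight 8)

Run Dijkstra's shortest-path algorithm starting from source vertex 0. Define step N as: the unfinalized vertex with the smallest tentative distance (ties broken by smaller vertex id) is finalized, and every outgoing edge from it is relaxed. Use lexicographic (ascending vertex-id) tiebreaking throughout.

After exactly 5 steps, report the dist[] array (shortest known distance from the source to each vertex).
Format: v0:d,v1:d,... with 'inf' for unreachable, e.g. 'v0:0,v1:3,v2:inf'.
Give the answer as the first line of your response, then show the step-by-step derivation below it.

v0:0,v1:inf,v2:2,v3:inf,v4:inf,v5:12,v6:20,v7:5

step 1: dist = v0:0,v1:inf,v2:2,v3:inf,v4:inf,v5:inf,v6:inf,v7:5
step 2: dist = v0:0,v1:inf,v2:2,v3:inf,v4:inf,v5:12,v6:inf,v7:5
step 3: dist = v0:0,v1:inf,v2:2,v3:inf,v4:inf,v5:12,v6:inf,v7:5
step 4: dist = v0:0,v1:inf,v2:2,v3:inf,v4:inf,v5:12,v6:20,v7:5
step 5: dist = v0:0,v1:inf,v2:2,v3:inf,v4:inf,v5:12,v6:20,v7:5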